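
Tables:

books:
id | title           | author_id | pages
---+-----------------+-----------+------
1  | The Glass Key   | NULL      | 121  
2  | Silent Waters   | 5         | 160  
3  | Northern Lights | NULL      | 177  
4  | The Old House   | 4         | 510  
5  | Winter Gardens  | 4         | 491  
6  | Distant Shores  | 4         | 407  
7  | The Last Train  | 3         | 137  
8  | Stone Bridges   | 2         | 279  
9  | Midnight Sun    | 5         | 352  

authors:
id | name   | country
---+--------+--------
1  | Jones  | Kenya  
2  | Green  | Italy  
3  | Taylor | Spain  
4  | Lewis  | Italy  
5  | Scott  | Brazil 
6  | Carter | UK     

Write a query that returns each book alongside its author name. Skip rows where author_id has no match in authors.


INNER JOIN keeps only books rows whose author_id matches an id in authors. Walk through each book:
  - book 1 (The Glass Key): author_id=NULL, no match -> dropped
  - book 2 (Silent Waters): author_id=5 -> matches Scott
  - book 3 (Northern Lights): author_id=NULL, no match -> dropped
  - book 4 (The Old House): author_id=4 -> matches Lewis
  - book 5 (Winter Gardens): author_id=4 -> matches Lewis
  - book 6 (Distant Shores): author_id=4 -> matches Lewis
  - book 7 (The Last Train): author_id=3 -> matches Taylor
  - book 8 (Stone Bridges): author_id=2 -> matches Green
  - book 9 (Midnight Sun): author_id=5 -> matches Scott
So 2 of 9 rows are dropped.

SQL:
SELECT a.title, b.name AS author
FROM books a
INNER JOIN authors b ON a.author_id = b.id

Result:
title          | author
---------------+-------
Silent Waters  | Scott 
The Old House  | Lewis 
Winter Gardens | Lewis 
Distant Shores | Lewis 
The Last Train | Taylor
Stone Bridges  | Green 
Midnight Sun   | Scott 


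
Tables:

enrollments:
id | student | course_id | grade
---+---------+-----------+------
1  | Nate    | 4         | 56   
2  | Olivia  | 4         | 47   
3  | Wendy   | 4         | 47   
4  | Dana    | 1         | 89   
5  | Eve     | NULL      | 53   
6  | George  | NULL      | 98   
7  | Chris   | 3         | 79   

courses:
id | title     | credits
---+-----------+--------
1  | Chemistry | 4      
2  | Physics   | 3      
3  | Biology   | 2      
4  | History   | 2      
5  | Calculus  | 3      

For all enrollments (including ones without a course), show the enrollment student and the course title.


LEFT JOIN keeps every row from enrollments (the left table); where course_id has no match in courses, the course columns become NULL. Walk through each enrollment:
  - enrollment 1 (Nate): course_id=4 -> matches History
  - enrollment 2 (Olivia): course_id=4 -> matches History
  - enrollment 3 (Wendy): course_id=4 -> matches History
  - enrollment 4 (Dana): course_id=1 -> matches Chemistry
  - enrollment 5 (Eve): course_id=NULL, no match -> kept with NULL
  - enrollment 6 (George): course_id=NULL, no match -> kept with NULL
  - enrollment 7 (Chris): course_id=3 -> matches Biology
All 7 rows appear; 2 have NULL course.

SQL:
SELECT a.student, b.title AS course
FROM enrollments a
LEFT JOIN courses b ON a.course_id = b.id

Result:
student | course   
--------+----------
Nate    | History  
Olivia  | History  
Wendy   | History  
Dana    | Chemistry
Eve     | NULL     
George  | NULL     
Chris   | Biology  


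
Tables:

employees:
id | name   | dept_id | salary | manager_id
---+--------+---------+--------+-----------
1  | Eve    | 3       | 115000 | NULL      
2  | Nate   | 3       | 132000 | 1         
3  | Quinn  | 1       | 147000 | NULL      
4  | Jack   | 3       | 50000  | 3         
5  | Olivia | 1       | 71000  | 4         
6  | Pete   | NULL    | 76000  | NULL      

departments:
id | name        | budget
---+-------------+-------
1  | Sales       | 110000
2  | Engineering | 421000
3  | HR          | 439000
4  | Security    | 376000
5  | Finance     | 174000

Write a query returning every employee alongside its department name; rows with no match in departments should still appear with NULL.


LEFT JOIN keeps every row from employees (the left table); where dept_id has no match in departments, the department columns become NULL. Walk through each employee:
  - employee 1 (Eve): dept_id=3 -> matches HR
  - employee 2 (Nate): dept_id=3 -> matches HR
  - employee 3 (Quinn): dept_id=1 -> matches Sales
  - employee 4 (Jack): dept_id=3 -> matches HR
  - employee 5 (Olivia): dept_id=1 -> matches Sales
  - employee 6 (Pete): dept_id=NULL, no match -> kept with NULL
All 6 rows appear; 1 has NULL department.

SQL:
SELECT a.name, b.name AS department
FROM employees a
LEFT JOIN departments b ON a.dept_id = b.id

Result:
name   | department
-------+-----------
Eve    | HR        
Nate   | HR        
Quinn  | Sales     
Jack   | HR        
Olivia | Sales     
Pete   | NULL      


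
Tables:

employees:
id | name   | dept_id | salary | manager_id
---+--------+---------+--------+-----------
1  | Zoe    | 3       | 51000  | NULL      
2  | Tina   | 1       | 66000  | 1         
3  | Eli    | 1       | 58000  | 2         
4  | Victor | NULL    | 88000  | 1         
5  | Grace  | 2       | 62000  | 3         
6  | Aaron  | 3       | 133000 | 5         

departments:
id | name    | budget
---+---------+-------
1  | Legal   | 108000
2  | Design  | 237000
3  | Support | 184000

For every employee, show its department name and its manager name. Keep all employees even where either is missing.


Two LEFT JOINs from the same base table employees: one to departments via dept_id, one to employees itself via manager_id. Both are LEFT so every employee is preserved.
Match against departments:
  - employee 1 (Zoe): dept_id=3 -> matches Support
  - employee 2 (Tina): dept_id=1 -> matches Legal
  - employee 3 (Eli): dept_id=1 -> matches Legal
  - employee 4 (Victor): dept_id=NULL, no match -> kept with NULL
  - employee 5 (Grace): dept_id=2 -> matches Design
  - employee 6 (Aaron): dept_id=3 -> matches Support
Match against employees (self):
  - employee 1 (Zoe): manager_id=NULL -> NULL
  - employee 2 (Tina): manager_id=1 -> Zoe
  - employee 3 (Eli): manager_id=2 -> Tina
  - employee 4 (Victor): manager_id=1 -> Zoe
  - employee 5 (Grace): manager_id=3 -> Eli
  - employee 6 (Aaron): manager_id=5 -> Grace

SQL:
SELECT a.name, b.name AS department, c.name AS manager
FROM employees a
LEFT JOIN departments b ON a.dept_id = b.id
LEFT JOIN employees c ON a.manager_id = c.id

Result:
name   | department | manager
-------+------------+--------
Zoe    | Support    | NULL   
Tina   | Legal      | Zoe    
Eli    | Legal      | Tina   
Victor | NULL       | Zoe    
Grace  | Design     | Eli    
Aaron  | Support    | Grace  


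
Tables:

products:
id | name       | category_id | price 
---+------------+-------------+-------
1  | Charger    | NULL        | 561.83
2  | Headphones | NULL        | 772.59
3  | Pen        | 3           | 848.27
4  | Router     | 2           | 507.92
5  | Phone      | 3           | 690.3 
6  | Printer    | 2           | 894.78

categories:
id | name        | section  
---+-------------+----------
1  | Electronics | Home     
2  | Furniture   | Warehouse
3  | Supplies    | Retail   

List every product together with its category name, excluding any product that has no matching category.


INNER JOIN keeps only products rows whose category_id matches an id in categories. Walk through each product:
  - product 1 (Charger): category_id=NULL, no match -> dropped
  - product 2 (Headphones): category_id=NULL, no match -> dropped
  - product 3 (Pen): category_id=3 -> matches Supplies
  - product 4 (Router): category_id=2 -> matches Furniture
  - product 5 (Phone): category_id=3 -> matches Supplies
  - product 6 (Printer): category_id=2 -> matches Furniture
So 2 of 6 rows are dropped.

SQL:
SELECT a.name, b.name AS category
FROM products a
INNER JOIN categories b ON a.category_id = b.id

Result:
name    | category 
--------+----------
Pen     | Supplies 
Router  | Furniture
Phone   | Supplies 
Printer | Furniture


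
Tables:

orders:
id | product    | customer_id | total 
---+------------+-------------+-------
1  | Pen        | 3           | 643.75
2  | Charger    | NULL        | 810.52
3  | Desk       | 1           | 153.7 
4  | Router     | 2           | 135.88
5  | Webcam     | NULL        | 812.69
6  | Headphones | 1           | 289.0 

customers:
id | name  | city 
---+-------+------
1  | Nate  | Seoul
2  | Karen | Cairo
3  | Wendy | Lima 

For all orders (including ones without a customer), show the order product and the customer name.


LEFT JOIN keeps every row from orders (the left table); where customer_id has no match in customers, the customer columns become NULL. Walk through each order:
  - order 1 (Pen): customer_id=3 -> matches Wendy
  - order 2 (Charger): customer_id=NULL, no match -> kept with NULL
  - order 3 (Desk): customer_id=1 -> matches Nate
  - order 4 (Router): customer_id=2 -> matches Karen
  - order 5 (Webcam): customer_id=NULL, no match -> kept with NULL
  - order 6 (Headphones): customer_id=1 -> matches Nate
All 6 rows appear; 2 have NULL customer.

SQL:
SELECT a.product, b.name AS customer
FROM orders a
LEFT JOIN customers b ON a.customer_id = b.id

Result:
product    | customer
-----------+---------
Pen        | Wendy   
Charger    | NULL    
Desk       | Nate    
Router     | Karen   
Webcam     | NULL    
Headphones | Nate    


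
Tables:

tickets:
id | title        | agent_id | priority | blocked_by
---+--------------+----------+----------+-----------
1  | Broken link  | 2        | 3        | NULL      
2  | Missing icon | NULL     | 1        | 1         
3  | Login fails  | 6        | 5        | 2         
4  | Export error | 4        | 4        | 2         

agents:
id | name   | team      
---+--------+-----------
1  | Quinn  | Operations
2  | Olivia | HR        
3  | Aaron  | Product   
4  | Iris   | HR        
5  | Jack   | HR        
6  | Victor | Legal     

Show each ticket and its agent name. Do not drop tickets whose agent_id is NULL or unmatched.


LEFT JOIN keeps every row from tickets (the left table); where agent_id has no match in agents, the agent columns become NULL. Walk through each ticket:
  - ticket 1 (Broken link): agent_id=2 -> matches Olivia
  - ticket 2 (Missing icon): agent_id=NULL, no match -> kept with NULL
  - ticket 3 (Login fails): agent_id=6 -> matches Victor
  - ticket 4 (Export error): agent_id=4 -> matches Iris
All 4 rows appear; 1 has NULL agent.

SQL:
SELECT a.title, b.name AS agent
FROM tickets a
LEFT JOIN agents b ON a.agent_id = b.id

Result:
title        | agent 
-------------+-------
Broken link  | Olivia
Missing icon | NULL  
Login fails  | Victor
Export error | Iris  


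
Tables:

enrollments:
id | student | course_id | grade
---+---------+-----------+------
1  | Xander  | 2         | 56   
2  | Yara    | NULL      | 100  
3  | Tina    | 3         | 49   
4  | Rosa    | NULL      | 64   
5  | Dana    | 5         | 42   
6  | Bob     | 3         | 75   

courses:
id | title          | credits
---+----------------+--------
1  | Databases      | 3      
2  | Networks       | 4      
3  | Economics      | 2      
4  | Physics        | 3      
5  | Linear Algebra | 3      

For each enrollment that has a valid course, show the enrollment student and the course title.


INNER JOIN keeps only enrollments rows whose course_id matches an id in courses. Walk through each enrollment:
  - enrollment 1 (Xander): course_id=2 -> matches Networks
  - enrollment 2 (Yara): course_id=NULL, no match -> dropped
  - enrollment 3 (Tina): course_id=3 -> matches Economics
  - enrollment 4 (Rosa): course_id=NULL, no match -> dropped
  - enrollment 5 (Dana): course_id=5 -> matches Linear Algebra
  - enrollment 6 (Bob): course_id=3 -> matches Economics
So 2 of 6 rows are dropped.

SQL:
SELECT a.student, b.title AS course
FROM enrollments a
INNER JOIN courses b ON a.course_id = b.id

Result:
student | course        
--------+---------------
Xander  | Networks      
Tina    | Economics     
Dana    | Linear Algebra
Bob     | Economics     


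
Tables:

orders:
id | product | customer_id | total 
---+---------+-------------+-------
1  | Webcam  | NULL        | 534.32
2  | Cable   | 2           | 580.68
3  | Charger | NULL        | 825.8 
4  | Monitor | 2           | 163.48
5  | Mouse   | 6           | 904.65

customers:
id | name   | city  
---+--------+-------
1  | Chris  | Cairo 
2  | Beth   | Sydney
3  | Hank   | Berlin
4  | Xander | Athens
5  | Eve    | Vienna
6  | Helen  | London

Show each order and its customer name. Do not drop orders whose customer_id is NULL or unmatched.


LEFT JOIN keeps every row from orders (the left table); where customer_id has no match in customers, the customer columns become NULL. Walk through each order:
  - order 1 (Webcam): customer_id=NULL, no match -> kept with NULL
  - order 2 (Cable): customer_id=2 -> matches Beth
  - order 3 (Charger): customer_id=NULL, no match -> kept with NULL
  - order 4 (Monitor): customer_id=2 -> matches Beth
  - order 5 (Mouse): customer_id=6 -> matches Helen
All 5 rows appear; 2 have NULL customer.

SQL:
SELECT a.product, b.name AS customer
FROM orders a
LEFT JOIN customers b ON a.customer_id = b.id

Result:
product | customer
--------+---------
Webcam  | NULL    
Cable   | Beth    
Charger | NULL    
Monitor | Beth    
Mouse   | Helen   


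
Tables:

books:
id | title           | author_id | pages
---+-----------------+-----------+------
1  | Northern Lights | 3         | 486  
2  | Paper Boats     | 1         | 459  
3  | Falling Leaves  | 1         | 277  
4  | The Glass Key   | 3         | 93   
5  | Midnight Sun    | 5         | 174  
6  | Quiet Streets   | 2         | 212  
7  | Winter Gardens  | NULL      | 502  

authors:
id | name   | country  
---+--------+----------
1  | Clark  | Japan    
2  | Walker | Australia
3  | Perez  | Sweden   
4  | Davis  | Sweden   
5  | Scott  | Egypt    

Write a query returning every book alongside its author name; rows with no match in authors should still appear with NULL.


LEFT JOIN keeps every row from books (the left table); where author_id has no match in authors, the author columns become NULL. Walk through each book:
  - book 1 (Northern Lights): author_id=3 -> matches Perez
  - book 2 (Paper Boats): author_id=1 -> matches Clark
  - book 3 (Falling Leaves): author_id=1 -> matches Clark
  - book 4 (The Glass Key): author_id=3 -> matches Perez
  - book 5 (Midnight Sun): author_id=5 -> matches Scott
  - book 6 (Quiet Streets): author_id=2 -> matches Walker
  - book 7 (Winter Gardens): author_id=NULL, no match -> kept with NULL
All 7 rows appear; 1 has NULL author.

SQL:
SELECT a.title, b.name AS author
FROM books a
LEFT JOIN authors b ON a.author_id = b.id

Result:
title           | author
----------------+-------
Northern Lights | Perez 
Paper Boats     | Clark 
Falling Leaves  | Clark 
The Glass Key   | Perez 
Midnight Sun    | Scott 
Quiet Streets   | Walker
Winter Gardens  | NULL  


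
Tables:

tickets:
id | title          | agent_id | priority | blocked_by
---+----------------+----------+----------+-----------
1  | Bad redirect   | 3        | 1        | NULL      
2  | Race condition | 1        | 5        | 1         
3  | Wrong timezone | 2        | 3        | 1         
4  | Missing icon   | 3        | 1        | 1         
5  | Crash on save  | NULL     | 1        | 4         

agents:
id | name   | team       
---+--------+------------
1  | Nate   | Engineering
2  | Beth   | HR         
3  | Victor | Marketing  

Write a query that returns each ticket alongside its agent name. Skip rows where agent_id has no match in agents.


INNER JOIN keeps only tickets rows whose agent_id matches an id in agents. Walk through each ticket:
  - ticket 1 (Bad redirect): agent_id=3 -> matches Victor
  - ticket 2 (Race condition): agent_id=1 -> matches Nate
  - ticket 3 (Wrong timezone): agent_id=2 -> matches Beth
  - ticket 4 (Missing icon): agent_id=3 -> matches Victor
  - ticket 5 (Crash on save): agent_id=NULL, no match -> dropped
So 1 of 5 rows is dropped.

SQL:
SELECT a.title, b.name AS agent
FROM tickets a
INNER JOIN agents b ON a.agent_id = b.id

Result:
title          | agent 
---------------+-------
Bad redirect   | Victor
Race condition | Nate  
Wrong timezone | Beth  
Missing icon   | Victor


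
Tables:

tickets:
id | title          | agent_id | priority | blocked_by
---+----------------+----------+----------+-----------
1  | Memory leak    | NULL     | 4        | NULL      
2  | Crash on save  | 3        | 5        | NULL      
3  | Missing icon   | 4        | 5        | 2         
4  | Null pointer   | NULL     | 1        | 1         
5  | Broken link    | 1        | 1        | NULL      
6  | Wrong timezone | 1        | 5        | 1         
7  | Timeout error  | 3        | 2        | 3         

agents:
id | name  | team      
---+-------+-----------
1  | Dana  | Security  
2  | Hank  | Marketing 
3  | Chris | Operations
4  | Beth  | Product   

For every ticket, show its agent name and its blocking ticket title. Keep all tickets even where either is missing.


Two LEFT JOINs from the same base table tickets: one to agents via agent_id, one to tickets itself via blocked_by. Both are LEFT so every ticket is preserved.
Match against agents:
  - ticket 1 (Memory leak): agent_id=NULL, no match -> kept with NULL
  - ticket 2 (Crash on save): agent_id=3 -> matches Chris
  - ticket 3 (Missing icon): agent_id=4 -> matches Beth
  - ticket 4 (Null pointer): agent_id=NULL, no match -> kept with NULL
  - ticket 5 (Broken link): agent_id=1 -> matches Dana
  - ticket 6 (Wrong timezone): agent_id=1 -> matches Dana
  - ticket 7 (Timeout error): agent_id=3 -> matches Chris
Match against tickets (self):
  - ticket 1 (Memory leak): blocked_by=NULL -> NULL
  - ticket 2 (Crash on save): blocked_by=NULL -> NULL
  - ticket 3 (Missing icon): blocked_by=2 -> Crash on save
  - ticket 4 (Null pointer): blocked_by=1 -> Memory leak
  - ticket 5 (Broken link): blocked_by=NULL -> NULL
  - ticket 6 (Wrong timezone): blocked_by=1 -> Memory leak
  - ticket 7 (Timeout error): blocked_by=3 -> Missing icon

SQL:
SELECT a.title, b.name AS agent, c.title AS blocked_by
FROM tickets a
LEFT JOIN agents b ON a.agent_id = b.id
LEFT JOIN tickets c ON a.blocked_by = c.id

Result:
title          | agent | blocked_by   
---------------+-------+--------------
Memory leak    | NULL  | NULL         
Crash on save  | Chris | NULL         
Missing icon   | Beth  | Crash on save
Null pointer   | NULL  | Memory leak  
Broken link    | Dana  | NULL         
Wrong timezone | Dana  | Memory leak  
Timeout error  | Chris | Missing icon 


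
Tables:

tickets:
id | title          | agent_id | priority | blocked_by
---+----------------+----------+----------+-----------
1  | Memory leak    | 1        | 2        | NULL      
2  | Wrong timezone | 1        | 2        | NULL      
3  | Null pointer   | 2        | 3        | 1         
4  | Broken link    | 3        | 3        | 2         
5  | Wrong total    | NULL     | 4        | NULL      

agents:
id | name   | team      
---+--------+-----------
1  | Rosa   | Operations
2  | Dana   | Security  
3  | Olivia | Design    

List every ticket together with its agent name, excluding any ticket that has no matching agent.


INNER JOIN keeps only tickets rows whose agent_id matches an id in agents. Walk through each ticket:
  - ticket 1 (Memory leak): agent_id=1 -> matches Rosa
  - ticket 2 (Wrong timezone): agent_id=1 -> matches Rosa
  - ticket 3 (Null pointer): agent_id=2 -> matches Dana
  - ticket 4 (Broken link): agent_id=3 -> matches Olivia
  - ticket 5 (Wrong total): agent_id=NULL, no match -> dropped
So 1 of 5 rows is dropped.

SQL:
SELECT a.title, b.name AS agent
FROM tickets a
INNER JOIN agents b ON a.agent_id = b.id

Result:
title          | agent 
---------------+-------
Memory leak    | Rosa  
Wrong timezone | Rosa  
Null pointer   | Dana  
Broken link    | Olivia


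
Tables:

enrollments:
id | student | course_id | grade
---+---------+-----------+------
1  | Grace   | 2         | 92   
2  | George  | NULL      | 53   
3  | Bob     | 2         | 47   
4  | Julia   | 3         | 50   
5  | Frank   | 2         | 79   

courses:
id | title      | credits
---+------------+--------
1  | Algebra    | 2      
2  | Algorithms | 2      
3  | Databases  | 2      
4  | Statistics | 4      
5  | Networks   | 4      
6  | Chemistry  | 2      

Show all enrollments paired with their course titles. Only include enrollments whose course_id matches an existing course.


INNER JOIN keeps only enrollments rows whose course_id matches an id in courses. Walk through each enrollment:
  - enrollment 1 (Grace): course_id=2 -> matches Algorithms
  - enrollment 2 (George): course_id=NULL, no match -> dropped
  - enrollment 3 (Bob): course_id=2 -> matches Algorithms
  - enrollment 4 (Julia): course_id=3 -> matches Databases
  - enrollment 5 (Frank): course_id=2 -> matches Algorithms
So 1 of 5 rows is dropped.

SQL:
SELECT a.student, b.title AS course
FROM enrollments a
INNER JOIN courses b ON a.course_id = b.id

Result:
student | course    
--------+-----------
Grace   | Algorithms
Bob     | Algorithms
Julia   | Databases 
Frank   | Algorithms


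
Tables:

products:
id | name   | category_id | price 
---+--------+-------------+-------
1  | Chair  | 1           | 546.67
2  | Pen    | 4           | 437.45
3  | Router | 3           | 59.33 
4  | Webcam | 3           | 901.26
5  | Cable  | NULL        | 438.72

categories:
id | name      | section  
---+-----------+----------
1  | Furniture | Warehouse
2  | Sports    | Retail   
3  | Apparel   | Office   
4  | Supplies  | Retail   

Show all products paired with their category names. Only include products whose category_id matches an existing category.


INNER JOIN keeps only products rows whose category_id matches an id in categories. Walk through each product:
  - product 1 (Chair): category_id=1 -> matches Furniture
  - product 2 (Pen): category_id=4 -> matches Supplies
  - product 3 (Router): category_id=3 -> matches Apparel
  - product 4 (Webcam): category_id=3 -> matches Apparel
  - product 5 (Cable): category_id=NULL, no match -> dropped
So 1 of 5 rows is dropped.

SQL:
SELECT a.name, b.name AS category
FROM products a
INNER JOIN categories b ON a.category_id = b.id

Result:
name   | category 
-------+----------
Chair  | Furniture
Pen    | Supplies 
Router | Apparel  
Webcam | Apparel  


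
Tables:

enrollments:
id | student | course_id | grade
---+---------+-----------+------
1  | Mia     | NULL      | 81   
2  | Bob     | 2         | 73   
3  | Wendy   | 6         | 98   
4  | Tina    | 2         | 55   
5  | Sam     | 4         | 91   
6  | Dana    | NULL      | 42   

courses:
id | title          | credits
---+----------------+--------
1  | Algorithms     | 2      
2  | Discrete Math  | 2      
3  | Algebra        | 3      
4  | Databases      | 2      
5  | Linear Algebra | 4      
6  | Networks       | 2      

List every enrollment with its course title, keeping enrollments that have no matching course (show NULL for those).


LEFT JOIN keeps every row from enrollments (the left table); where course_id has no match in courses, the course columns become NULL. Walk through each enrollment:
  - enrollment 1 (Mia): course_id=NULL, no match -> kept with NULL
  - enrollment 2 (Bob): course_id=2 -> matches Discrete Math
  - enrollment 3 (Wendy): course_id=6 -> matches Networks
  - enrollment 4 (Tina): course_id=2 -> matches Discrete Math
  - enrollment 5 (Sam): course_id=4 -> matches Databases
  - enrollment 6 (Dana): course_id=NULL, no match -> kept with NULL
All 6 rows appear; 2 have NULL course.

SQL:
SELECT a.student, b.title AS course
FROM enrollments a
LEFT JOIN courses b ON a.course_id = b.id

Result:
student | course       
--------+--------------
Mia     | NULL         
Bob     | Discrete Math
Wendy   | Networks     
Tina    | Discrete Math
Sam     | Databases    
Dana    | NULL         


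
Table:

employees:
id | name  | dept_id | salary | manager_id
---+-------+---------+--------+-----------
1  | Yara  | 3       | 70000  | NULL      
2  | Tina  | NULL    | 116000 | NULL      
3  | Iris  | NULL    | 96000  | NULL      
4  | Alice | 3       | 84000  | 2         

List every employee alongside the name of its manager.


This is a self-join: employees is joined to a second copy of itself, matching each row's manager_id to another row's id. Use LEFT JOIN so rows with manager_id=NULL are kept.
  - employee 1 (Yara): manager_id=NULL -> NULL
  - employee 2 (Tina): manager_id=NULL -> NULL
  - employee 3 (Iris): manager_id=NULL -> NULL
  - employee 4 (Alice): manager_id=2 -> Tina

SQL:
SELECT a.name AS item, b.name AS manager
FROM employees a
LEFT JOIN employees b ON a.manager_id = b.id

Result:
item  | manager
------+--------
Yara  | NULL   
Tina  | NULL   
Iris  | NULL   
Alice | Tina   


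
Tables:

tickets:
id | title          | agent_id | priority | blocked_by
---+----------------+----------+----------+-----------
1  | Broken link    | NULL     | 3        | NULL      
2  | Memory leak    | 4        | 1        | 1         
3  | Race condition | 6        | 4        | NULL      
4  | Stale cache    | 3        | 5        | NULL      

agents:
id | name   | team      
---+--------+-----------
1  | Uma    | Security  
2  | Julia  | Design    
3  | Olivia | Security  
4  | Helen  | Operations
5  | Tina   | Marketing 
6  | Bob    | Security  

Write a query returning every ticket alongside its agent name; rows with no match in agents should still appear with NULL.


LEFT JOIN keeps every row from tickets (the left table); where agent_id has no match in agents, the agent columns become NULL. Walk through each ticket:
  - ticket 1 (Broken link): agent_id=NULL, no match -> kept with NULL
  - ticket 2 (Memory leak): agent_id=4 -> matches Helen
  - ticket 3 (Race condition): agent_id=6 -> matches Bob
  - ticket 4 (Stale cache): agent_id=3 -> matches Olivia
All 4 rows appear; 1 has NULL agent.

SQL:
SELECT a.title, b.name AS agent
FROM tickets a
LEFT JOIN agents b ON a.agent_id = b.id

Result:
title          | agent 
---------------+-------
Broken link    | NULL  
Memory leak    | Helen 
Race condition | Bob   
Stale cache    | Olivia


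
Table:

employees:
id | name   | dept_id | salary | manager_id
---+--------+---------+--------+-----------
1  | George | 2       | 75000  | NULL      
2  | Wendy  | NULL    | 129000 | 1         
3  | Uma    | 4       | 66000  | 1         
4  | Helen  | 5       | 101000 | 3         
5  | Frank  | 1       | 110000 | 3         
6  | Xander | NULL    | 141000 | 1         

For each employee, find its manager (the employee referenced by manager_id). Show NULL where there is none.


This is a self-join: employees is joined to a second copy of itself, matching each row's manager_id to another row's id. Use LEFT JOIN so rows with manager_id=NULL are kept.
  - employee 1 (George): manager_id=NULL -> NULL
  - employee 2 (Wendy): manager_id=1 -> George
  - employee 3 (Uma): manager_id=1 -> George
  - employee 4 (Helen): manager_id=3 -> Uma
  - employee 5 (Frank): manager_id=3 -> Uma
  - employee 6 (Xander): manager_id=1 -> George

SQL:
SELECT a.name AS item, b.name AS manager
FROM employees a
LEFT JOIN employees b ON a.manager_id = b.id

Result:
item   | manager
-------+--------
George | NULL   
Wendy  | George 
Uma    | George 
Helen  | Uma    
Frank  | Uma    
Xander | George 


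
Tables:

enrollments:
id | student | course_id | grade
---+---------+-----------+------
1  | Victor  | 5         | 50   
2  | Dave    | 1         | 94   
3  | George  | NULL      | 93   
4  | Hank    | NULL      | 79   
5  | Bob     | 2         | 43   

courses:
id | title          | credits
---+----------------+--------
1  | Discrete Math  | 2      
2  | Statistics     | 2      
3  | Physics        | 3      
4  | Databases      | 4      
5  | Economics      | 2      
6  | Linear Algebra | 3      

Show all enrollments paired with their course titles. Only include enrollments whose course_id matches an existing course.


INNER JOIN keeps only enrollments rows whose course_id matches an id in courses. Walk through each enrollment:
  - enrollment 1 (Victor): course_id=5 -> matches Economics
  - enrollment 2 (Dave): course_id=1 -> matches Discrete Math
  - enrollment 3 (George): course_id=NULL, no match -> dropped
  - enrollment 4 (Hank): course_id=NULL, no match -> dropped
  - enrollment 5 (Bob): course_id=2 -> matches Statistics
So 2 of 5 rows are dropped.

SQL:
SELECT a.student, b.title AS course
FROM enrollments a
INNER JOIN courses b ON a.course_id = b.id

Result:
student | course       
--------+--------------
Victor  | Economics    
Dave    | Discrete Math
Bob     | Statistics   


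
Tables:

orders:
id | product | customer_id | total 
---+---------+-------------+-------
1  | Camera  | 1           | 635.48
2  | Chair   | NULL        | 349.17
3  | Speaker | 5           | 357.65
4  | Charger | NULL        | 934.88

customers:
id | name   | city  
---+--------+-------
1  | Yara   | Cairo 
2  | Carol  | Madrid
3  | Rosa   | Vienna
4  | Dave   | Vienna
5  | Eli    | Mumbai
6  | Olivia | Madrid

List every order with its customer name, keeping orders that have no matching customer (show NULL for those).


LEFT JOIN keeps every row from orders (the left table); where customer_id has no match in customers, the customer columns become NULL. Walk through each order:
  - order 1 (Camera): customer_id=1 -> matches Yara
  - order 2 (Chair): customer_id=NULL, no match -> kept with NULL
  - order 3 (Speaker): customer_id=5 -> matches Eli
  - order 4 (Charger): customer_id=NULL, no match -> kept with NULL
All 4 rows appear; 2 have NULL customer.

SQL:
SELECT a.product, b.name AS customer
FROM orders a
LEFT JOIN customers b ON a.customer_id = b.id

Result:
product | customer
--------+---------
Camera  | Yara    
Chair   | NULL    
Speaker | Eli     
Charger | NULL    


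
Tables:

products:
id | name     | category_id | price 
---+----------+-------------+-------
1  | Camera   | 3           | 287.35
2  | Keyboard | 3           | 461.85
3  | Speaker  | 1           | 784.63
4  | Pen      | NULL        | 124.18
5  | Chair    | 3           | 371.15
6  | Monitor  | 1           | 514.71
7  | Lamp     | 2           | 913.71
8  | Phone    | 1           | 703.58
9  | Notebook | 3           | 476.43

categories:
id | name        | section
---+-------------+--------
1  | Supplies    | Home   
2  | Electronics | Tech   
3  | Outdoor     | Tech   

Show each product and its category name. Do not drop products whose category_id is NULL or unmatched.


LEFT JOIN keeps every row from products (the left table); where category_id has no match in categories, the category columns become NULL. Walk through each product:
  - product 1 (Camera): category_id=3 -> matches Outdoor
  - product 2 (Keyboard): category_id=3 -> matches Outdoor
  - product 3 (Speaker): category_id=1 -> matches Supplies
  - product 4 (Pen): category_id=NULL, no match -> kept with NULL
  - product 5 (Chair): category_id=3 -> matches Outdoor
  - product 6 (Monitor): category_id=1 -> matches Supplies
  - product 7 (Lamp): category_id=2 -> matches Electronics
  - product 8 (Phone): category_id=1 -> matches Supplies
  - product 9 (Notebook): category_id=3 -> matches Outdoor
All 9 rows appear; 1 has NULL category.

SQL:
SELECT a.name, b.name AS category
FROM products a
LEFT JOIN categories b ON a.category_id = b.id

Result:
name     | category   
---------+------------
Camera   | Outdoor    
Keyboard | Outdoor    
Speaker  | Supplies   
Pen      | NULL       
Chair    | Outdoor    
Monitor  | Supplies   
Lamp     | Electronics
Phone    | Supplies   
Notebook | Outdoor    


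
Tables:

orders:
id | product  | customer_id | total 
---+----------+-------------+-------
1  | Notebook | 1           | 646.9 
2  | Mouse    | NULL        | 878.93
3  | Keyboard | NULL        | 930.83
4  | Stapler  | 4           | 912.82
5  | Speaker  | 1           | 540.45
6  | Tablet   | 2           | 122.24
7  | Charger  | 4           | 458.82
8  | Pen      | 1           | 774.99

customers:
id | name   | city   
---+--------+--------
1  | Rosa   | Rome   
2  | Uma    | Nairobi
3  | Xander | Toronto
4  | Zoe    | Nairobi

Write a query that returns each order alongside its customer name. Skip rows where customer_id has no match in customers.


INNER JOIN keeps only orders rows whose customer_id matches an id in customers. Walk through each order:
  - order 1 (Notebook): customer_id=1 -> matches Rosa
  - order 2 (Mouse): customer_id=NULL, no match -> dropped
  - order 3 (Keyboard): customer_id=NULL, no match -> dropped
  - order 4 (Stapler): customer_id=4 -> matches Zoe
  - order 5 (Speaker): customer_id=1 -> matches Rosa
  - order 6 (Tablet): customer_id=2 -> matches Uma
  - order 7 (Charger): customer_id=4 -> matches Zoe
  - order 8 (Pen): customer_id=1 -> matches Rosa
So 2 of 8 rows are dropped.

SQL:
SELECT a.product, b.name AS customer
FROM orders a
INNER JOIN customers b ON a.customer_id = b.id

Result:
product  | customer
---------+---------
Notebook | Rosa    
Stapler  | Zoe     
Speaker  | Rosa    
Tablet   | Uma     
Charger  | Zoe     
Pen      | Rosa    


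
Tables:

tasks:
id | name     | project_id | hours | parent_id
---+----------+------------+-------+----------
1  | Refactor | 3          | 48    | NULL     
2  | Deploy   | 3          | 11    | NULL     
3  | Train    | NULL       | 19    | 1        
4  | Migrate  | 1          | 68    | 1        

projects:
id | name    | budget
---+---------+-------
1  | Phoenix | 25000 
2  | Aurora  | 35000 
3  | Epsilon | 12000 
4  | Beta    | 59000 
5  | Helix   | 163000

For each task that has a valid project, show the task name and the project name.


INNER JOIN keeps only tasks rows whose project_id matches an id in projects. Walk through each task:
  - task 1 (Refactor): project_id=3 -> matches Epsilon
  - task 2 (Deploy): project_id=3 -> matches Epsilon
  - task 3 (Train): project_id=NULL, no match -> dropped
  - task 4 (Migrate): project_id=1 -> matches Phoenix
So 1 of 4 rows is dropped.

SQL:
SELECT a.name, b.name AS project
FROM tasks a
INNER JOIN projects b ON a.project_id = b.id

Result:
name     | project
---------+--------
Refactor | Epsilon
Deploy   | Epsilon
Migrate  | Phoenix


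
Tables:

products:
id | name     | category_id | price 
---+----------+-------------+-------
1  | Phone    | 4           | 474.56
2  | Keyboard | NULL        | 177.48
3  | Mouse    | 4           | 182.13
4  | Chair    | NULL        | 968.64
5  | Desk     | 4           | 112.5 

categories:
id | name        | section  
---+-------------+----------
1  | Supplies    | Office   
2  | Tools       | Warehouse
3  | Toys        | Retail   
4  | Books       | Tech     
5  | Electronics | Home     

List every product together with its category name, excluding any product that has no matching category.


INNER JOIN keeps only products rows whose category_id matches an id in categories. Walk through each product:
  - product 1 (Phone): category_id=4 -> matches Books
  - product 2 (Keyboard): category_id=NULL, no match -> dropped
  - product 3 (Mouse): category_id=4 -> matches Books
  - product 4 (Chair): category_id=NULL, no match -> dropped
  - product 5 (Desk): category_id=4 -> matches Books
So 2 of 5 rows are dropped.

SQL:
SELECT a.name, b.name AS category
FROM products a
INNER JOIN categories b ON a.category_id = b.id

Result:
name  | category
------+---------
Phone | Books   
Mouse | Books   
Desk  | Books   


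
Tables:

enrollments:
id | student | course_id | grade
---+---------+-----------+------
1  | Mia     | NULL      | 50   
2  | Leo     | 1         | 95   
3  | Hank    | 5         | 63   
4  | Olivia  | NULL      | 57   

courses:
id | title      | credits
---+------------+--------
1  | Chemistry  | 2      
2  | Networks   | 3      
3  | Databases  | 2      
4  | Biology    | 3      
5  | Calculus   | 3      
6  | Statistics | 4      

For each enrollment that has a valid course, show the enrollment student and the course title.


INNER JOIN keeps only enrollments rows whose course_id matches an id in courses. Walk through each enrollment:
  - enrollment 1 (Mia): course_id=NULL, no match -> dropped
  - enrollment 2 (Leo): course_id=1 -> matches Chemistry
  - enrollment 3 (Hank): course_id=5 -> matches Calculus
  - enrollment 4 (Olivia): course_id=NULL, no match -> dropped
So 2 of 4 rows are dropped.

SQL:
SELECT a.student, b.title AS course
FROM enrollments a
INNER JOIN courses b ON a.course_id = b.id

Result:
student | course   
--------+----------
Leo     | Chemistry
Hank    | Calculus 


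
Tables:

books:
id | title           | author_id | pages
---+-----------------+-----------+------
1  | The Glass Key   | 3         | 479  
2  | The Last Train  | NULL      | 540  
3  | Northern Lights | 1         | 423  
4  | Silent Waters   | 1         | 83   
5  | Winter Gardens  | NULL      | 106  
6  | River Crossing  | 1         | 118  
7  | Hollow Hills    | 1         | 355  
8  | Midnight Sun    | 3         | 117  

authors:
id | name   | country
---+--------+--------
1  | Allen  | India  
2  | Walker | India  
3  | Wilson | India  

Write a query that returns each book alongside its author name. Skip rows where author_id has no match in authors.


INNER JOIN keeps only books rows whose author_id matches an id in authors. Walk through each book:
  - book 1 (The Glass Key): author_id=3 -> matches Wilson
  - book 2 (The Last Train): author_id=NULL, no match -> dropped
  - book 3 (Northern Lights): author_id=1 -> matches Allen
  - book 4 (Silent Waters): author_id=1 -> matches Allen
  - book 5 (Winter Gardens): author_id=NULL, no match -> dropped
  - book 6 (River Crossing): author_id=1 -> matches Allen
  - book 7 (Hollow Hills): author_id=1 -> matches Allen
  - book 8 (Midnight Sun): author_id=3 -> matches Wilson
So 2 of 8 rows are dropped.

SQL:
SELECT a.title, b.name AS author
FROM books a
INNER JOIN authors b ON a.author_id = b.id

Result:
title           | author
----------------+-------
The Glass Key   | Wilson
Northern Lights | Allen 
Silent Waters   | Allen 
River Crossing  | Allen 
Hollow Hills    | Allen 
Midnight Sun    | Wilson


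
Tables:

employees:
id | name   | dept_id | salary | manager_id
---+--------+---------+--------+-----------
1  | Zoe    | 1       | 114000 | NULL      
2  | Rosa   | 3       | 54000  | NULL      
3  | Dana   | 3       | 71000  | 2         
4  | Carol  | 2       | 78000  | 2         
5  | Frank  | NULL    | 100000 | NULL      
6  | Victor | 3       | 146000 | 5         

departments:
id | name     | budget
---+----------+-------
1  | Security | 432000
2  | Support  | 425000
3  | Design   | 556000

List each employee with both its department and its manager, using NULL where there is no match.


Two LEFT JOINs from the same base table employees: one to departments via dept_id, one to employees itself via manager_id. Both are LEFT so every employee is preserved.
Match against departments:
  - employee 1 (Zoe): dept_id=1 -> matches Security
  - employee 2 (Rosa): dept_id=3 -> matches Design
  - employee 3 (Dana): dept_id=3 -> matches Design
  - employee 4 (Carol): dept_id=2 -> matches Support
  - employee 5 (Frank): dept_id=NULL, no match -> kept with NULL
  - employee 6 (Victor): dept_id=3 -> matches Design
Match against employees (self):
  - employee 1 (Zoe): manager_id=NULL -> NULL
  - employee 2 (Rosa): manager_id=NULL -> NULL
  - employee 3 (Dana): manager_id=2 -> Rosa
  - employee 4 (Carol): manager_id=2 -> Rosa
  - employee 5 (Frank): manager_id=NULL -> NULL
  - employee 6 (Victor): manager_id=5 -> Frank

SQL:
SELECT a.name, b.name AS department, c.name AS manager
FROM employees a
LEFT JOIN departments b ON a.dept_id = b.id
LEFT JOIN employees c ON a.manager_id = c.id

Result:
name   | department | manager
-------+------------+--------
Zoe    | Security   | NULL   
Rosa   | Design     | NULL   
Dana   | Design     | Rosa   
Carol  | Support    | Rosa   
Frank  | NULL       | NULL   
Victor | Design     | Frank  


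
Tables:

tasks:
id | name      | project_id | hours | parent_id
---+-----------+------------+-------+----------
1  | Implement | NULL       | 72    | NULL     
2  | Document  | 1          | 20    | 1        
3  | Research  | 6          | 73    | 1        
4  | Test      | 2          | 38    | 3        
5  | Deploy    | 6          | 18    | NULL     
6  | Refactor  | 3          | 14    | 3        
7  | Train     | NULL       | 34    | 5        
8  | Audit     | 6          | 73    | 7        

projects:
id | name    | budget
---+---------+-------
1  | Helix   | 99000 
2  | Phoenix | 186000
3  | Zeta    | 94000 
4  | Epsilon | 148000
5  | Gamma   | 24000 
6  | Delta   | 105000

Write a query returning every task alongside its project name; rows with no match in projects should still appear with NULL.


LEFT JOIN keeps every row from tasks (the left table); where project_id has no match in projects, the project columns become NULL. Walk through each task:
  - task 1 (Implement): project_id=NULL, no match -> kept with NULL
  - task 2 (Document): project_id=1 -> matches Helix
  - task 3 (Research): project_id=6 -> matches Delta
  - task 4 (Test): project_id=2 -> matches Phoenix
  - task 5 (Deploy): project_id=6 -> matches Delta
  - task 6 (Refactor): project_id=3 -> matches Zeta
  - task 7 (Train): project_id=NULL, no match -> kept with NULL
  - task 8 (Audit): project_id=6 -> matches Delta
All 8 rows appear; 2 have NULL project.

SQL:
SELECT a.name, b.name AS project
FROM tasks a
LEFT JOIN projects b ON a.project_id = b.id

Result:
name      | project
----------+--------
Implement | NULL   
Document  | Helix  
Research  | Delta  
Test      | Phoenix
Deploy    | Delta  
Refactor  | Zeta   
Train     | NULL   
Audit     | Delta  
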